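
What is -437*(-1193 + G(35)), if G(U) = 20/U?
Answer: 3647639/7 ≈ 5.2109e+5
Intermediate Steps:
-437*(-1193 + G(35)) = -437*(-1193 + 20/35) = -437*(-1193 + 20*(1/35)) = -437*(-1193 + 4/7) = -437*(-8347/7) = 3647639/7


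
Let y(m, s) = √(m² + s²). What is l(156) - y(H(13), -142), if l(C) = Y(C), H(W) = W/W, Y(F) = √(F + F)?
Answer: -√20165 + 2*√78 ≈ -124.34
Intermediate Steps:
Y(F) = √2*√F (Y(F) = √(2*F) = √2*√F)
H(W) = 1
l(C) = √2*√C
l(156) - y(H(13), -142) = √2*√156 - √(1² + (-142)²) = √2*(2*√39) - √(1 + 20164) = 2*√78 - √20165 = -√20165 + 2*√78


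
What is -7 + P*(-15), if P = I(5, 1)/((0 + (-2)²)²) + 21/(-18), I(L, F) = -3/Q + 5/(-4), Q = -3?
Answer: 687/64 ≈ 10.734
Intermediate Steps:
I(L, F) = -¼ (I(L, F) = -3/(-3) + 5/(-4) = -3*(-⅓) + 5*(-¼) = 1 - 5/4 = -¼)
P = -227/192 (P = -1/(4*(0 + (-2)²)²) + 21/(-18) = -1/(4*(0 + 4)²) + 21*(-1/18) = -1/(4*(4²)) - 7/6 = -¼/16 - 7/6 = -¼*1/16 - 7/6 = -1/64 - 7/6 = -227/192 ≈ -1.1823)
-7 + P*(-15) = -7 - 227/192*(-15) = -7 + 1135/64 = 687/64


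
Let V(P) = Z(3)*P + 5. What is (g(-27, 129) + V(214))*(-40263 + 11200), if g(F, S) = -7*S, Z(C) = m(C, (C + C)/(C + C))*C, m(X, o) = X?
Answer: -29876764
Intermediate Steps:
Z(C) = C**2 (Z(C) = C*C = C**2)
V(P) = 5 + 9*P (V(P) = 3**2*P + 5 = 9*P + 5 = 5 + 9*P)
(g(-27, 129) + V(214))*(-40263 + 11200) = (-7*129 + (5 + 9*214))*(-40263 + 11200) = (-903 + (5 + 1926))*(-29063) = (-903 + 1931)*(-29063) = 1028*(-29063) = -29876764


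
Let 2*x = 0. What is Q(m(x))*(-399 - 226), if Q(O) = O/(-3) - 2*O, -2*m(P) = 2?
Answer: -4375/3 ≈ -1458.3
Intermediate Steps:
x = 0 (x = (1/2)*0 = 0)
m(P) = -1 (m(P) = -1/2*2 = -1)
Q(O) = -7*O/3 (Q(O) = O*(-1/3) - 2*O = -O/3 - 2*O = -7*O/3)
Q(m(x))*(-399 - 226) = (-7/3*(-1))*(-399 - 226) = (7/3)*(-625) = -4375/3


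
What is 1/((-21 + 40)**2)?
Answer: 1/361 ≈ 0.0027701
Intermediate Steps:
1/((-21 + 40)**2) = 1/(19**2) = 1/361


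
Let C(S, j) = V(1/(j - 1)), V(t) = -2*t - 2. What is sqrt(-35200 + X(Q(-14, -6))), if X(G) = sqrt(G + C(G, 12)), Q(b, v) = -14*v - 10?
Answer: sqrt(-4259200 + 11*sqrt(8690))/11 ≈ 187.59*I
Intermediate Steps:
V(t) = -2 - 2*t
Q(b, v) = -10 - 14*v
C(S, j) = -2 - 2/(-1 + j) (C(S, j) = -2 - 2/(j - 1) = -2 - 2/(-1 + j))
X(G) = sqrt(-24/11 + G) (X(G) = sqrt(G - 2*12/(-1 + 12)) = sqrt(G - 2*12/11) = sqrt(G - 2*12*1/11) = sqrt(G - 24/11) = sqrt(-24/11 + G))
sqrt(-35200 + X(Q(-14, -6))) = sqrt(-35200 + sqrt(-264 + 121*(-10 - 14*(-6)))/11) = sqrt(-35200 + sqrt(-264 + 121*(-10 + 84))/11) = sqrt(-35200 + sqrt(-264 + 121*74)/11) = sqrt(-35200 + sqrt(-264 + 8954)/11) = sqrt(-35200 + sqrt(8690)/11)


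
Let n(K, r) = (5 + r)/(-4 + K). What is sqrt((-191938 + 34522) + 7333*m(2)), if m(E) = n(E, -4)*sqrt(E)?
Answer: sqrt(-629664 - 14666*sqrt(2))/2 ≈ 403.24*I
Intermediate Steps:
n(K, r) = (5 + r)/(-4 + K)
m(E) = sqrt(E)/(-4 + E) (m(E) = ((5 - 4)/(-4 + E))*sqrt(E) = (1/(-4 + E))*sqrt(E) = sqrt(E)/(-4 + E))
sqrt((-191938 + 34522) + 7333*m(2)) = sqrt((-191938 + 34522) + 7333*(sqrt(2)/(-4 + 2))) = sqrt(-157416 + 7333*(sqrt(2)/(-2))) = sqrt(-157416 + 7333*(sqrt(2)*(-1/2))) = sqrt(-157416 + 7333*(-sqrt(2)/2)) = sqrt(-157416 - 7333*sqrt(2)/2)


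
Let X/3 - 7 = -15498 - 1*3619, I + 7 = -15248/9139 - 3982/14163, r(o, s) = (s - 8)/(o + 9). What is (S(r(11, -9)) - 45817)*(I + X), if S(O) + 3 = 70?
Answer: 113180995368547750/43145219 ≈ 2.6233e+9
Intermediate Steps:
r(o, s) = (-8 + s)/(9 + o)
I = -1158398521/129435657 (I = -7 + (-15248/9139 - 3982/14163) = -7 - 252348922/129435657 = -1158398521/129435657 ≈ -8.9496)
X = -57330 (X = 21 + 3*(-15498 - 1*3619) = 21 + 3*(-15498 - 3619) = 21 + 3*(-19117) = 21 - 57351 = -57330)
S(O) = 67 (S(O) = -3 + 70 = 67)
(S(r(11, -9)) - 45817)*(I + X) = (67 - 45817)*(-1158398521/129435657 - 57330) = -45750*(-7421704614331/129435657) = 113180995368547750/43145219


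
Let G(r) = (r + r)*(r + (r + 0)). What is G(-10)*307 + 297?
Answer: 123097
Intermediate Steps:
G(r) = 4*r**2 (G(r) = (2*r)*(r + r) = (2*r)*(2*r) = 4*r**2)
G(-10)*307 + 297 = (4*(-10)**2)*307 + 297 = (4*100)*307 + 297 = 400*307 + 297 = 122800 + 297 = 123097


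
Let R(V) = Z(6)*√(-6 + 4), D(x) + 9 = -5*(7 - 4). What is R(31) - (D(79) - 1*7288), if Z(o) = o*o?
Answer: 7312 + 36*I*√2 ≈ 7312.0 + 50.912*I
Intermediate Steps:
Z(o) = o²
D(x) = -24 (D(x) = -9 - 5*(7 - 4) = -9 - 5*3 = -9 - 15 = -24)
R(V) = 36*I*√2 (R(V) = 6²*√(-6 + 4) = 36*√(-2) = 36*(I*√2) = 36*I*√2)
R(31) - (D(79) - 1*7288) = 36*I*√2 - (-24 - 1*7288) = 36*I*√2 - (-24 - 7288) = 36*I*√2 - 1*(-7312) = 36*I*√2 + 7312 = 7312 + 36*I*√2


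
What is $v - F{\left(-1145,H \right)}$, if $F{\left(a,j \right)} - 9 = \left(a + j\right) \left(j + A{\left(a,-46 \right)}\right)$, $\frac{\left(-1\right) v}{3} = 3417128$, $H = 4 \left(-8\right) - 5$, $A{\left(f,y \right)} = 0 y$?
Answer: $-10295127$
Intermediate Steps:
$A{\left(f,y \right)} = 0$
$H = -37$ ($H = -32 - 5 = -37$)
$v = -10251384$ ($v = \left(-3\right) 3417128 = -10251384$)
$F{\left(a,j \right)} = 9 + j \left(a + j\right)$ ($F{\left(a,j \right)} = 9 + \left(a + j\right) \left(j + 0\right) = 9 + \left(a + j\right) j = 9 + j \left(a + j\right)$)
$v - F{\left(-1145,H \right)} = -10251384 - \left(9 + \left(-37\right)^{2} - -42365\right) = -10251384 - \left(9 + 1369 + 42365\right) = -10251384 - 43743 = -10295127$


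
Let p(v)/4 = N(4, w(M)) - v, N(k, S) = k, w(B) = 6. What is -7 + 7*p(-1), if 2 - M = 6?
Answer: 133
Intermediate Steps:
M = -4 (M = 2 - 1*6 = 2 - 6 = -4)
p(v) = 16 - 4*v (p(v) = 4*(4 - v) = 16 - 4*v)
-7 + 7*p(-1) = -7 + 7*(16 - 4*(-1)) = -7 + 7*(16 + 4) = -7 + 7*20 = -7 + 140 = 133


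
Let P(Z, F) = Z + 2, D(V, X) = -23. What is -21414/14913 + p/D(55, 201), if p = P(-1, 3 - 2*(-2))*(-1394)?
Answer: 6765400/114333 ≈ 59.173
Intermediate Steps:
P(Z, F) = 2 + Z
p = -1394 (p = (2 - 1)*(-1394) = 1*(-1394) = -1394)
-21414/14913 + p/D(55, 201) = -21414/14913 - 1394/(-23) = -21414*1/14913 - 1394*(-1/23) = -7138/4971 + 1394/23 = 6765400/114333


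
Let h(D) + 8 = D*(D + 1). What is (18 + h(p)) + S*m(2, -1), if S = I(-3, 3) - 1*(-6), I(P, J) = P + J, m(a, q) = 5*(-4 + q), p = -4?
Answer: -128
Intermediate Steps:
h(D) = -8 + D*(1 + D) (h(D) = -8 + D*(D + 1) = -8 + D*(1 + D))
m(a, q) = -20 + 5*q
I(P, J) = J + P
S = 6 (S = (3 - 3) - 1*(-6) = 0 + 6 = 6)
(18 + h(p)) + S*m(2, -1) = (18 + (-8 - 4 + (-4)²)) + 6*(-20 + 5*(-1)) = (18 + (-8 - 4 + 16)) + 6*(-20 - 5) = (18 + 4) + 6*(-25) = 22 - 150 = -128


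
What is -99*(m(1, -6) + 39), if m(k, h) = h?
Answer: -3267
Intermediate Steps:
-99*(m(1, -6) + 39) = -99*(-6 + 39) = -99*33 = -3267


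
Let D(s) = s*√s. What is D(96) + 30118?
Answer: 30118 + 384*√6 ≈ 31059.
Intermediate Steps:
D(s) = s^(3/2)
D(96) + 30118 = 96^(3/2) + 30118 = 384*√6 + 30118 = 30118 + 384*√6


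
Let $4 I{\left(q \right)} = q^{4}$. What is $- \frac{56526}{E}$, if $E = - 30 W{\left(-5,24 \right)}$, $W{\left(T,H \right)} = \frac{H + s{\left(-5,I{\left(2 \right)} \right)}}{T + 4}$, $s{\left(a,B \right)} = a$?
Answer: $- \frac{9421}{95} \approx -99.168$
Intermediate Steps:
$I{\left(q \right)} = \frac{q^{4}}{4}$
$W{\left(T,H \right)} = \frac{-5 + H}{4 + T}$ ($W{\left(T,H \right)} = \frac{H - 5}{T + 4} = \frac{-5 + H}{4 + T}$)
$E = 570$ ($E = - 30 \frac{-5 + 24}{4 - 5} = - 30 \frac{1}{-1} \cdot 19 = - 30 \left(\left(-1\right) 19\right) = \left(-30\right) \left(-19\right) = 570$)
$- \frac{56526}{E} = - \frac{56526}{570} = \left(-56526\right) \frac{1}{570} = - \frac{9421}{95}$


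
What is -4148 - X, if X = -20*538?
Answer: 6612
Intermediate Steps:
X = -10760
-4148 - X = -4148 - 1*(-10760) = -4148 + 10760 = 6612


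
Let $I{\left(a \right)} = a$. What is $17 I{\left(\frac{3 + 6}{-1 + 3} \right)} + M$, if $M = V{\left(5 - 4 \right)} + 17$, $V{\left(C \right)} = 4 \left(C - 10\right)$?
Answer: $\frac{115}{2} \approx 57.5$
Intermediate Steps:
$V{\left(C \right)} = -40 + 4 C$ ($V{\left(C \right)} = 4 \left(C - 10\right) = 4 \left(-10 + C\right) = -40 + 4 C$)
$M = -19$ ($M = \left(-40 + 4 \left(5 - 4\right)\right) + 17 = \left(-40 + 4 \cdot 1\right) + 17 = \left(-40 + 4\right) + 17 = -36 + 17 = -19$)
$17 I{\left(\frac{3 + 6}{-1 + 3} \right)} + M = 17 \frac{3 + 6}{-1 + 3} - 19 = 17 \cdot \frac{9}{2} - 19 = \frac{153}{2} - 19 = \frac{115}{2}$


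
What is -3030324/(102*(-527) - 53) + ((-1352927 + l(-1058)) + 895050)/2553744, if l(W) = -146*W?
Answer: 7722346204993/137409303408 ≈ 56.200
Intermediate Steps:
l(W) = -146*W
-3030324/(102*(-527) - 53) + ((-1352927 + l(-1058)) + 895050)/2553744 = -3030324/(102*(-527) - 53) + ((-1352927 - 146*(-1058)) + 895050)/2553744 = -3030324/(-53754 - 53) + ((-1352927 + 154468) + 895050)*(1/2553744) = -3030324/(-53807) + (-1198459 + 895050)*(1/2553744) = -3030324*(-1/53807) - 303409*1/2553744 = 3030324/53807 - 303409/2553744 = 7722346204993/137409303408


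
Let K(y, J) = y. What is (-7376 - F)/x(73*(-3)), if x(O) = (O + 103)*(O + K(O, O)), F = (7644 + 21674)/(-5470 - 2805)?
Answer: -10167847/70072700 ≈ -0.14510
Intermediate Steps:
F = -29318/8275 (F = 29318/(-8275) = 29318*(-1/8275) = -29318/8275 ≈ -3.5430)
x(O) = 2*O*(103 + O) (x(O) = (O + 103)*(O + O) = (103 + O)*(2*O) = 2*O*(103 + O))
(-7376 - F)/x(73*(-3)) = (-7376 - 1*(-29318/8275))/((2*(73*(-3))*(103 + 73*(-3)))) = (-7376 + 29318/8275)/((2*(-219)*(103 - 219))) = -61007082/(8275*(2*(-219)*(-116))) = -61007082/8275/50808 = -61007082/8275*1/50808 = -10167847/70072700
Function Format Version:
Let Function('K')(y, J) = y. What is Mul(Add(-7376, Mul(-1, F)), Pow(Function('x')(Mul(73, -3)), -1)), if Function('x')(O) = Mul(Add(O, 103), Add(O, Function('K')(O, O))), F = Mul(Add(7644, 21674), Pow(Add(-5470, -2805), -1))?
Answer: Rational(-10167847, 70072700) ≈ -0.14510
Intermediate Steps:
F = Rational(-29318, 8275) (F = Mul(29318, Pow(-8275, -1)) = Mul(29318, Rational(-1, 8275)) = Rational(-29318, 8275) ≈ -3.5430)
Function('x')(O) = Mul(2, O, Add(103, O)) (Function('x')(O) = Mul(Add(O, 103), Add(O, O)) = Mul(Add(103, O), Mul(2, O)) = Mul(2, O, Add(103, O)))
Mul(Add(-7376, Mul(-1, F)), Pow(Function('x')(Mul(73, -3)), -1)) = Mul(Add(-7376, Mul(-1, Rational(-29318, 8275))), Pow(Mul(2, Mul(73, -3), Add(103, Mul(73, -3))), -1)) = Mul(Add(-7376, Rational(29318, 8275)), Pow(Mul(2, -219, Add(103, -219)), -1)) = Mul(Rational(-61007082, 8275), Pow(Mul(2, -219, -116), -1)) = Mul(Rational(-61007082, 8275), Pow(50808, -1)) = Mul(Rational(-61007082, 8275), Rational(1, 50808)) = Rational(-10167847, 70072700)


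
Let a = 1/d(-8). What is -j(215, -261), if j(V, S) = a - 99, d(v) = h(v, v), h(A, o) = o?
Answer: 793/8 ≈ 99.125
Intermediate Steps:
d(v) = v
a = -⅛ (a = 1/(-8) = -⅛ ≈ -0.12500)
j(V, S) = -793/8 (j(V, S) = -⅛ - 99 = -793/8)
-j(215, -261) = -1*(-793/8) = 793/8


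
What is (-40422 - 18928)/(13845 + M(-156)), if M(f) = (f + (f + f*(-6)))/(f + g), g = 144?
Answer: -59350/13793 ≈ -4.3029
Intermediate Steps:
M(f) = -4*f/(144 + f) (M(f) = (f + (f + f*(-6)))/(f + 144) = (f + (f - 6*f))/(144 + f) = (f - 5*f)/(144 + f) = (-4*f)/(144 + f) = -4*f/(144 + f))
(-40422 - 18928)/(13845 + M(-156)) = (-40422 - 18928)/(13845 - 4*(-156)/(144 - 156)) = -59350/(13845 - 4*(-156)/(-12)) = -59350/(13845 - 4*(-156)*(-1/12)) = -59350/(13845 - 52) = -59350/13793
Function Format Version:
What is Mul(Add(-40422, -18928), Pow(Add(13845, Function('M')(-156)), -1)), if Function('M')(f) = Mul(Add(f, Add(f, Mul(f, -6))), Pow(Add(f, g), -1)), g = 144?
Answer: Rational(-59350, 13793) ≈ -4.3029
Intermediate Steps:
Function('M')(f) = Mul(-4, f, Pow(Add(144, f), -1)) (Function('M')(f) = Mul(Add(f, Add(f, Mul(f, -6))), Pow(Add(f, 144), -1)) = Mul(Add(f, Add(f, Mul(-6, f))), Pow(Add(144, f), -1)) = Mul(Add(f, Mul(-5, f)), Pow(Add(144, f), -1)) = Mul(Mul(-4, f), Pow(Add(144, f), -1)) = Mul(-4, f, Pow(Add(144, f), -1)))
Mul(Add(-40422, -18928), Pow(Add(13845, Function('M')(-156)), -1)) = Mul(Add(-40422, -18928), Pow(Add(13845, Mul(-4, -156, Pow(Add(144, -156), -1))), -1)) = Mul(-59350, Pow(Add(13845, Mul(-4, -156, Pow(-12, -1))), -1)) = Mul(-59350, Pow(Add(13845, Mul(-4, -156, Rational(-1, 12))), -1)) = Mul(-59350, Pow(Add(13845, -52), -1)) = Mul(-59350, Pow(13793, -1)) = Mul(-59350, Rational(1, 13793)) = Rational(-59350, 13793)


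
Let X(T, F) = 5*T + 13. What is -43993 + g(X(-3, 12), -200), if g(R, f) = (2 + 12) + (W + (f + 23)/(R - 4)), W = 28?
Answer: -87843/2 ≈ -43922.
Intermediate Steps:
X(T, F) = 13 + 5*T
g(R, f) = 42 + (23 + f)/(-4 + R) (g(R, f) = (2 + 12) + (28 + (f + 23)/(R - 4)) = 14 + (28 + (23 + f)/(-4 + R)) = 42 + (23 + f)/(-4 + R))
-43993 + g(X(-3, 12), -200) = -43993 + (-145 - 200 + 42*(13 + 5*(-3)))/(-4 + (13 + 5*(-3))) = -43993 + (-145 - 200 + 42*(13 - 15))/(-4 + (13 - 15)) = -43993 + (-145 - 200 + 42*(-2))/(-4 - 2) = -43993 + (-145 - 200 - 84)/(-6) = -43993 - 1/6*(-429) = -43993 + 143/2 = -87843/2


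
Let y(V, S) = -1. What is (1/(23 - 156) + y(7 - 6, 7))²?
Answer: 17956/17689 ≈ 1.0151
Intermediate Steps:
(1/(23 - 156) + y(7 - 6, 7))² = (1/(23 - 156) - 1)² = (1/(-133) - 1)² = (-1/133 - 1)² = (-134/133)² = 17956/17689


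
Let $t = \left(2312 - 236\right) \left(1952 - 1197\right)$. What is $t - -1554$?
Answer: $1568934$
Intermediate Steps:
$t = 1567380$ ($t = \left(2312 + \left(-1150 + 914\right)\right) 755 = \left(2312 - 236\right) 755 = 2076 \cdot 755 = 1567380$)
$t - -1554 = 1567380 - -1554 = 1567380 + 1554 = 1568934$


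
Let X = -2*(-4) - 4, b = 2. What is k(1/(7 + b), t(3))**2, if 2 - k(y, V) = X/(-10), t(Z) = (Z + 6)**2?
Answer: 144/25 ≈ 5.7600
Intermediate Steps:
X = 4 (X = 8 - 4 = 4)
t(Z) = (6 + Z)**2
k(y, V) = 12/5 (k(y, V) = 2 - 4/(-10) = 2 - 4*(-1)/10 = 2 - 1*(-2/5) = 2 + 2/5 = 12/5)
k(1/(7 + b), t(3))**2 = (12/5)**2 = 144/25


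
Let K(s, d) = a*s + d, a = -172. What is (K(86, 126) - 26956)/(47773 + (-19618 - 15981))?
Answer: -6937/2029 ≈ -3.4189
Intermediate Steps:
K(s, d) = d - 172*s (K(s, d) = -172*s + d = d - 172*s)
(K(86, 126) - 26956)/(47773 + (-19618 - 15981)) = ((126 - 172*86) - 26956)/(47773 + (-19618 - 15981)) = ((126 - 14792) - 26956)/(47773 - 35599) = (-14666 - 26956)/12174 = -41622*1/12174 = -6937/2029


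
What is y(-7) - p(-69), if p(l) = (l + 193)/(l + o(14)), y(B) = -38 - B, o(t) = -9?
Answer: -1147/39 ≈ -29.410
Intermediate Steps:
p(l) = (193 + l)/(-9 + l) (p(l) = (l + 193)/(l - 9) = (193 + l)/(-9 + l))
y(-7) - p(-69) = (-38 - 1*(-7)) - (193 - 69)/(-9 - 69) = (-38 + 7) - 124/(-78) = -31 - (-1)*124/78 = -31 - 1*(-62/39) = -31 + 62/39 = -1147/39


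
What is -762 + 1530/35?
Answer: -5028/7 ≈ -718.29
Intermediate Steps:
-762 + 1530/35 = -762 + 1530*(1/35) = -762 + 306/7 = -5028/7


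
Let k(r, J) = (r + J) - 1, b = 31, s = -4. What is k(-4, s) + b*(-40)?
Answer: -1249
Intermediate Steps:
k(r, J) = -1 + J + r (k(r, J) = (J + r) - 1 = -1 + J + r)
k(-4, s) + b*(-40) = (-1 - 4 - 4) + 31*(-40) = -9 - 1240 = -1249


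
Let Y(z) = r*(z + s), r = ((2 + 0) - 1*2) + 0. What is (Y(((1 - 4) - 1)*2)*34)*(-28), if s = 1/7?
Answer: 0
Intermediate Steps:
s = ⅐ ≈ 0.14286
r = 0 (r = (2 - 2) + 0 = 0 + 0 = 0)
Y(z) = 0 (Y(z) = 0*(z + ⅐) = 0*(⅐ + z) = 0)
(Y(((1 - 4) - 1)*2)*34)*(-28) = (0*34)*(-28) = 0*(-28) = 0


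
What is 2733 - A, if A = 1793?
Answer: 940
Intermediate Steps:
2733 - A = 2733 - 1*1793 = 2733 - 1793 = 940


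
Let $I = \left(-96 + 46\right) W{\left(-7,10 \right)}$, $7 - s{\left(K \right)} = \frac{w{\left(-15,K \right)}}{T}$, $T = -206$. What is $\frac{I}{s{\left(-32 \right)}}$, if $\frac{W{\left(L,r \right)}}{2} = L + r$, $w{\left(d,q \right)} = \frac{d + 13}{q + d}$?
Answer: $- \frac{121025}{2824} \approx -42.856$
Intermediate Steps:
$w{\left(d,q \right)} = \frac{13 + d}{d + q}$
$s{\left(K \right)} = 7 - \frac{1}{103 \left(-15 + K\right)}$ ($s{\left(K \right)} = 7 - \frac{\frac{1}{-15 + K} \left(13 - 15\right)}{-206} = 7 - \frac{1}{-15 + K} \left(-2\right) \left(- \frac{1}{206}\right) = 7 - - \frac{2}{-15 + K} \left(- \frac{1}{206}\right) = 7 - \frac{1}{103 \left(-15 + K\right)}$)
$W{\left(L,r \right)} = 2 L + 2 r$ ($W{\left(L,r \right)} = 2 \left(L + r\right) = 2 L + 2 r$)
$I = -300$ ($I = \left(-96 + 46\right) \left(2 \left(-7\right) + 2 \cdot 10\right) = - 50 \left(-14 + 20\right) = \left(-50\right) 6 = -300$)
$\frac{I}{s{\left(-32 \right)}} = - \frac{300}{\frac{1}{103} \frac{1}{-15 - 32} \left(-10816 + 721 \left(-32\right)\right)} = - \frac{300}{\frac{1}{103} \frac{1}{-47} \left(-10816 - 23072\right)} = - \frac{300}{\frac{1}{103} \left(- \frac{1}{47}\right) \left(-33888\right)} = - \frac{300}{\frac{33888}{4841}} = \left(-300\right) \frac{4841}{33888} = - \frac{121025}{2824}$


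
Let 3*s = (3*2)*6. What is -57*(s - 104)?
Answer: 5244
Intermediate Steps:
s = 12 (s = ((3*2)*6)/3 = (6*6)/3 = (⅓)*36 = 12)
-57*(s - 104) = -57*(12 - 104) = -57*(-92) = 5244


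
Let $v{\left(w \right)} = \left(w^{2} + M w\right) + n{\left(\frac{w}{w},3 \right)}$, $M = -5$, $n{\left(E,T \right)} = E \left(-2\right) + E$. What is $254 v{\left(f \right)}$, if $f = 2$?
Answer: $-1778$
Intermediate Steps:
$n{\left(E,T \right)} = - E$ ($n{\left(E,T \right)} = - 2 E + E = - E$)
$v{\left(w \right)} = -1 + w^{2} - 5 w$ ($v{\left(w \right)} = \left(w^{2} - 5 w\right) - \frac{w}{w} = \left(w^{2} - 5 w\right) - 1 = -1 + w^{2} - 5 w$)
$254 v{\left(f \right)} = 254 \left(-1 + 2^{2} - 10\right) = 254 \left(-1 + 4 - 10\right) = 254 \left(-7\right) = -1778$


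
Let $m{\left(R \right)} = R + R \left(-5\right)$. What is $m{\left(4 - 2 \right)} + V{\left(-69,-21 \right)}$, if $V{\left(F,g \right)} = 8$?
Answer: $0$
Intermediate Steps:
$m{\left(R \right)} = - 4 R$ ($m{\left(R \right)} = R - 5 R = - 4 R$)
$m{\left(4 - 2 \right)} + V{\left(-69,-21 \right)} = - 4 \left(4 - 2\right) + 8 = \left(-4\right) 2 + 8 = -8 + 8 = 0$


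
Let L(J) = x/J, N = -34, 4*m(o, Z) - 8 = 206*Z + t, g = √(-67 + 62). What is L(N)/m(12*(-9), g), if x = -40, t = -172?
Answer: -3280/1016073 - 4120*I*√5/1016073 ≈ -0.0032281 - 0.0090669*I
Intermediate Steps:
g = I*√5 (g = √(-5) = I*√5 ≈ 2.2361*I)
m(o, Z) = -41 + 103*Z/2 (m(o, Z) = 2 + (206*Z - 172)/4 = 2 + (-172 + 206*Z)/4 = 2 + (-43 + 103*Z/2) = -41 + 103*Z/2)
L(J) = -40/J
L(N)/m(12*(-9), g) = (-40/(-34))/(-41 + 103*(I*√5)/2) = (-40*(-1/34))/(-41 + 103*I*√5/2) = 20/(17*(-41 + 103*I*√5/2))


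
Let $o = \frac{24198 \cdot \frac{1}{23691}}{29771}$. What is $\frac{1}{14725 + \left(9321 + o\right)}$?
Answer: $\frac{235101587}{5653252769068} \approx 4.1587 \cdot 10^{-5}$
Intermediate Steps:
$o = \frac{8066}{235101587}$ ($o = 24198 \cdot \frac{1}{23691} \cdot \frac{1}{29771} = \frac{8066}{7897} \cdot \frac{1}{29771} = \frac{8066}{235101587} \approx 3.4309 \cdot 10^{-5}$)
$\frac{1}{14725 + \left(9321 + o\right)} = \frac{1}{14725 + \left(9321 + \frac{8066}{235101587}\right)} = \frac{1}{14725 + \frac{2191381900493}{235101587}} = \frac{1}{\frac{5653252769068}{235101587}} = \frac{235101587}{5653252769068}$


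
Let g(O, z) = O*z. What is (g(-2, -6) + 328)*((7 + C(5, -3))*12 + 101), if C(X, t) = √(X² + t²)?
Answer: 62900 + 4080*√34 ≈ 86690.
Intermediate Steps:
(g(-2, -6) + 328)*((7 + C(5, -3))*12 + 101) = (-2*(-6) + 328)*((7 + √(5² + (-3)²))*12 + 101) = (12 + 328)*((7 + √(25 + 9))*12 + 101) = 340*((7 + √34)*12 + 101) = 340*((84 + 12*√34) + 101) = 340*(185 + 12*√34) = 62900 + 4080*√34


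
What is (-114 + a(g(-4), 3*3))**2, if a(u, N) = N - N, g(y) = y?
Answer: 12996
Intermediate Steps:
a(u, N) = 0
(-114 + a(g(-4), 3*3))**2 = (-114 + 0)**2 = (-114)**2 = 12996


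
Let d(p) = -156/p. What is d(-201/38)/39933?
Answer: 1976/2675511 ≈ 0.00073855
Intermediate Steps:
d(-201/38)/39933 = -156/((-201/38))/39933 = -156/((-201*1/38))*(1/39933) = -156/(-201/38)*(1/39933) = -156*(-38/201)*(1/39933) = (1976/67)*(1/39933) = 1976/2675511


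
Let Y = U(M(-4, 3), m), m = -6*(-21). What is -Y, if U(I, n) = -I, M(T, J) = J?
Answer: 3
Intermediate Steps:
m = 126
Y = -3 (Y = -1*3 = -3)
-Y = -1*(-3) = 3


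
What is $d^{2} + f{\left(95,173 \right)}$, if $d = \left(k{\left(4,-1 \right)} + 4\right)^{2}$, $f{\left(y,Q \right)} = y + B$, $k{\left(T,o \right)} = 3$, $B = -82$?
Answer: $2414$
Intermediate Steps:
$f{\left(y,Q \right)} = -82 + y$ ($f{\left(y,Q \right)} = y - 82 = -82 + y$)
$d = 49$ ($d = \left(3 + 4\right)^{2} = 7^{2} = 49$)
$d^{2} + f{\left(95,173 \right)} = 49^{2} + \left(-82 + 95\right) = 2401 + 13 = 2414$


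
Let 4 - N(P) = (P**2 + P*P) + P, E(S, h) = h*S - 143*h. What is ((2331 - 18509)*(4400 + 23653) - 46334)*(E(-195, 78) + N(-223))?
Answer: 57006034221960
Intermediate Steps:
E(S, h) = -143*h + S*h (E(S, h) = S*h - 143*h = -143*h + S*h)
N(P) = 4 - P - 2*P**2 (N(P) = 4 - ((P**2 + P*P) + P) = 4 - ((P**2 + P**2) + P) = 4 - (2*P**2 + P) = 4 - (P + 2*P**2) = 4 + (-P - 2*P**2) = 4 - P - 2*P**2)
((2331 - 18509)*(4400 + 23653) - 46334)*(E(-195, 78) + N(-223)) = ((2331 - 18509)*(4400 + 23653) - 46334)*(78*(-143 - 195) + (4 - 1*(-223) - 2*(-223)**2)) = (-16178*28053 - 46334)*(78*(-338) + (4 + 223 - 2*49729)) = (-453841434 - 46334)*(-26364 + (4 + 223 - 99458)) = -453887768*(-26364 - 99231) = -453887768*(-125595) = 57006034221960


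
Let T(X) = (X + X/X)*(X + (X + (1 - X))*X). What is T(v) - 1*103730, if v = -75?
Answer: -92630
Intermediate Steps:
T(X) = 2*X*(1 + X) (T(X) = (X + 1)*(X + 1*X) = (1 + X)*(X + X) = (1 + X)*(2*X) = 2*X*(1 + X))
T(v) - 1*103730 = 2*(-75)*(1 - 75) - 1*103730 = 2*(-75)*(-74) - 103730 = 11100 - 103730 = -92630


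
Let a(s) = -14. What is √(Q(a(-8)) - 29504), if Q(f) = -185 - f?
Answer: 5*I*√1187 ≈ 172.26*I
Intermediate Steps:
√(Q(a(-8)) - 29504) = √((-185 - 1*(-14)) - 29504) = √((-185 + 14) - 29504) = √(-171 - 29504) = √(-29675) = 5*I*√1187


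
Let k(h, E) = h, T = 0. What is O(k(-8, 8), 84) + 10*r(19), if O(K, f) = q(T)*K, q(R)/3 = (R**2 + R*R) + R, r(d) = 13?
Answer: 130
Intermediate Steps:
q(R) = 3*R + 6*R**2 (q(R) = 3*((R**2 + R*R) + R) = 3*((R**2 + R**2) + R) = 3*(2*R**2 + R) = 3*(R + 2*R**2) = 3*R + 6*R**2)
O(K, f) = 0 (O(K, f) = (3*0*(1 + 2*0))*K = (3*0*(1 + 0))*K = (3*0*1)*K = 0*K = 0)
O(k(-8, 8), 84) + 10*r(19) = 0 + 10*13 = 0 + 130 = 130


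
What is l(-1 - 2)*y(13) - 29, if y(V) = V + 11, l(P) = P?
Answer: -101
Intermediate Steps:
y(V) = 11 + V
l(-1 - 2)*y(13) - 29 = (-1 - 2)*(11 + 13) - 29 = -3*24 - 29 = -72 - 29 = -101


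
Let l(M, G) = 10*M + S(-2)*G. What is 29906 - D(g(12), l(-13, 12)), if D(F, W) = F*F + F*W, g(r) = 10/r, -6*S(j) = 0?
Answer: 1080491/36 ≈ 30014.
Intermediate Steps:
S(j) = 0 (S(j) = -⅙*0 = 0)
l(M, G) = 10*M (l(M, G) = 10*M + 0*G = 10*M + 0 = 10*M)
D(F, W) = F² + F*W
29906 - D(g(12), l(-13, 12)) = 29906 - 10/12*(10/12 + 10*(-13)) = 29906 - 10*(1/12)*(10*(1/12) - 130) = 29906 - 5*(⅚ - 130)/6 = 29906 - 5*(-775)/(6*6) = 29906 - 1*(-3875/36) = 29906 + 3875/36 = 1080491/36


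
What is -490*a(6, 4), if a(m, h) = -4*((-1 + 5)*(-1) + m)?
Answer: 3920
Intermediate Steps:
a(m, h) = 16 - 4*m (a(m, h) = -4*(4*(-1) + m) = -4*(-4 + m) = 16 - 4*m)
-490*a(6, 4) = -490*(16 - 4*6) = -490*(16 - 24) = -490*(-8) = 3920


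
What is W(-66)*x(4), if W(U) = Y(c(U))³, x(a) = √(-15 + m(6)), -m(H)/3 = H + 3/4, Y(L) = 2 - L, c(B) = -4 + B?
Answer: 186624*I*√141 ≈ 2.216e+6*I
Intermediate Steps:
m(H) = -9/4 - 3*H (m(H) = -3*(H + 3/4) = -3*(H + 3*(¼)) = -3*(H + ¾) = -3*(¾ + H) = -9/4 - 3*H)
x(a) = I*√141/2 (x(a) = √(-15 + (-9/4 - 3*6)) = √(-15 + (-9/4 - 18)) = √(-15 - 81/4) = √(-141/4) = I*√141/2)
W(U) = (6 - U)³ (W(U) = (2 - (-4 + U))³ = (2 + (4 - U))³ = (6 - U)³)
W(-66)*x(4) = (-(-6 - 66)³)*(I*√141/2) = (-1*(-72)³)*(I*√141/2) = (-1*(-373248))*(I*√141/2) = 373248*(I*√141/2) = 186624*I*√141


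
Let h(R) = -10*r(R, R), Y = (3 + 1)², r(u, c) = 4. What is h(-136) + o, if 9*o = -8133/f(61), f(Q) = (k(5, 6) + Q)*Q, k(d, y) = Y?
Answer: -566351/14091 ≈ -40.192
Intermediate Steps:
Y = 16 (Y = 4² = 16)
k(d, y) = 16
h(R) = -40 (h(R) = -10*4 = -40)
f(Q) = Q*(16 + Q) (f(Q) = (16 + Q)*Q = Q*(16 + Q))
o = -2711/14091 (o = (-8133*1/(61*(16 + 61)))/9 = (-8133/(61*77))/9 = (-8133/4697)/9 = (-8133*1/4697)/9 = (⅑)*(-8133/4697) = -2711/14091 ≈ -0.19239)
h(-136) + o = -40 - 2711/14091 = -566351/14091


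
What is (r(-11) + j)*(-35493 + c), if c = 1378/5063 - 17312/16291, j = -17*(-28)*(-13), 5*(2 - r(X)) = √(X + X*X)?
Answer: 18109979901573822/82481333 + 2927575153827*√110/412406665 ≈ 2.1964e+8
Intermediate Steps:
r(X) = 2 - √(X + X²)/5 (r(X) = 2 - √(X + X*X)/5 = 2 - √(X + X²)/5)
j = -6188 (j = 476*(-13) = -6188)
c = -65201658/82481333 (c = 1378*(1/5063) - 17312*1/16291 = 1378/5063 - 17312/16291 = -65201658/82481333 ≈ -0.79050)
(r(-11) + j)*(-35493 + c) = ((2 - √110/5) - 6188)*(-35493 - 65201658/82481333) = ((2 - √110/5) - 6188)*(-2927575153827/82481333) = (-6186 - √110/5)*(-2927575153827/82481333) = 18109979901573822/82481333 + 2927575153827*√110/412406665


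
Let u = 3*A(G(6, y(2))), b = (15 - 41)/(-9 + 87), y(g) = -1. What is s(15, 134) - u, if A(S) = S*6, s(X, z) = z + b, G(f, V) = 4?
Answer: 185/3 ≈ 61.667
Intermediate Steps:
b = -1/3 (b = -26/78 = -26*1/78 = -1/3 ≈ -0.33333)
s(X, z) = -1/3 + z (s(X, z) = z - 1/3 = -1/3 + z)
A(S) = 6*S
u = 72 (u = 3*(6*4) = 3*24 = 72)
s(15, 134) - u = (-1/3 + 134) - 1*72 = 401/3 - 72 = 185/3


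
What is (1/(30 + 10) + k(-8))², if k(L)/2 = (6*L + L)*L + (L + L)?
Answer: 1194462721/1600 ≈ 7.4654e+5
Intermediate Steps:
k(L) = 4*L + 14*L² (k(L) = 2*((6*L + L)*L + (L + L)) = 2*((7*L)*L + 2*L) = 2*(7*L² + 2*L) = 2*(2*L + 7*L²) = 4*L + 14*L²)
(1/(30 + 10) + k(-8))² = (1/(30 + 10) + 2*(-8)*(2 + 7*(-8)))² = (1/40 + 2*(-8)*(2 - 56))² = (1/40 + 2*(-8)*(-54))² = (1/40 + 864)² = (34561/40)² = 1194462721/1600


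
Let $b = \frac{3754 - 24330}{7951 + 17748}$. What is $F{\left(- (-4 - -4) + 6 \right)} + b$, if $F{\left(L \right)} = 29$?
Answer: $\frac{724695}{25699} \approx 28.199$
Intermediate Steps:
$b = - \frac{20576}{25699} \approx -0.80065$
$F{\left(- (-4 - -4) + 6 \right)} + b = 29 - \frac{20576}{25699} = \frac{724695}{25699}$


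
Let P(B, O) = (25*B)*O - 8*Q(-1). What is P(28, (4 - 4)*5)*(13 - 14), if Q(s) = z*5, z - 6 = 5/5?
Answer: 280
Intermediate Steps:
z = 7 (z = 6 + 5/5 = 6 + 5*(⅕) = 6 + 1 = 7)
Q(s) = 35 (Q(s) = 7*5 = 35)
P(B, O) = -280 + 25*B*O (P(B, O) = (25*B)*O - 8*35 = 25*B*O - 280 = -280 + 25*B*O)
P(28, (4 - 4)*5)*(13 - 14) = (-280 + 25*28*((4 - 4)*5))*(13 - 14) = (-280 + 25*28*(0*5))*(-1) = (-280 + 25*28*0)*(-1) = (-280 + 0)*(-1) = -280*(-1) = 280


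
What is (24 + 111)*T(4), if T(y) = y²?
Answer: 2160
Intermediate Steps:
(24 + 111)*T(4) = (24 + 111)*4² = 135*16 = 2160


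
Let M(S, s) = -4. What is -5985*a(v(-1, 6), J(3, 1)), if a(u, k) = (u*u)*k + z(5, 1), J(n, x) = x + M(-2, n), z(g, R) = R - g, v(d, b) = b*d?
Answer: 670320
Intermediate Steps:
J(n, x) = -4 + x (J(n, x) = x - 4 = -4 + x)
a(u, k) = -4 + k*u**2 (a(u, k) = (u*u)*k + (1 - 1*5) = u**2*k + (1 - 5) = k*u**2 - 4 = -4 + k*u**2)
-5985*a(v(-1, 6), J(3, 1)) = -5985*(-4 + (-4 + 1)*(6*(-1))**2) = -5985*(-4 - 3*(-6)**2) = -5985*(-4 - 3*36) = -5985*(-4 - 108) = -5985*(-112) = -399*(-1680) = 670320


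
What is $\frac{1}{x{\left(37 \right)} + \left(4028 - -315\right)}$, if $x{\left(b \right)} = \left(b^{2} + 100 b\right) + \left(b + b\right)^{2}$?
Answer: $\frac{1}{14888} \approx 6.7168 \cdot 10^{-5}$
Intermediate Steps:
$x{\left(b \right)} = 5 b^{2} + 100 b$ ($x{\left(b \right)} = \left(b^{2} + 100 b\right) + \left(2 b\right)^{2} = \left(b^{2} + 100 b\right) + 4 b^{2} = 5 b^{2} + 100 b$)
$\frac{1}{x{\left(37 \right)} + \left(4028 - -315\right)} = \frac{1}{5 \cdot 37 \left(20 + 37\right) + \left(4028 - -315\right)} = \frac{1}{5 \cdot 37 \cdot 57 + \left(4028 + 315\right)} = \frac{1}{10545 + 4343} = \frac{1}{14888}$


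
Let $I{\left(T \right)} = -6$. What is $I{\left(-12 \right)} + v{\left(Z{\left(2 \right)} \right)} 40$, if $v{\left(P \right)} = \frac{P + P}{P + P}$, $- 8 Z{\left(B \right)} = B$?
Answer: $34$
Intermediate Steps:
$Z{\left(B \right)} = - \frac{B}{8}$
$v{\left(P \right)} = 1$ ($v{\left(P \right)} = \frac{2 P}{2 P} = 2 P \frac{1}{2 P} = 1$)
$I{\left(-12 \right)} + v{\left(Z{\left(2 \right)} \right)} 40 = -6 + 1 \cdot 40 = -6 + 40 = 34$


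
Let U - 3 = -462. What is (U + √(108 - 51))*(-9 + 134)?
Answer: -57375 + 125*√57 ≈ -56431.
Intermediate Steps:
U = -459 (U = 3 - 462 = -459)
(U + √(108 - 51))*(-9 + 134) = (-459 + √(108 - 51))*(-9 + 134) = (-459 + √57)*125 = -57375 + 125*√57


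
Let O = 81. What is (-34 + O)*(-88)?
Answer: -4136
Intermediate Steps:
(-34 + O)*(-88) = (-34 + 81)*(-88) = 47*(-88) = -4136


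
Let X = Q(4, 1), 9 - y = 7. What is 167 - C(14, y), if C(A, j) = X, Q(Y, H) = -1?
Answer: 168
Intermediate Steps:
y = 2 (y = 9 - 1*7 = 9 - 7 = 2)
X = -1
C(A, j) = -1
167 - C(14, y) = 167 - 1*(-1) = 167 + 1 = 168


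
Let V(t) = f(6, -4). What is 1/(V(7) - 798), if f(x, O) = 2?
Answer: -1/796 ≈ -0.0012563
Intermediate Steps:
V(t) = 2
1/(V(7) - 798) = 1/(2 - 798) = 1/(-796) = -1/796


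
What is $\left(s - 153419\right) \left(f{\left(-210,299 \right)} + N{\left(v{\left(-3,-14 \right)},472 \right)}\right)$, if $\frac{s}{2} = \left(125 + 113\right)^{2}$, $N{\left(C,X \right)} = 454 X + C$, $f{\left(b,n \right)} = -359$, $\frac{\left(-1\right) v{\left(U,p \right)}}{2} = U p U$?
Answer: $-8595297711$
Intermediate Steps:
$v{\left(U,p \right)} = - 2 p U^{2}$ ($v{\left(U,p \right)} = - 2 U p U = - 2 p U^{2}$)
$N{\left(C,X \right)} = C + 454 X$
$s = 113288$ ($s = 2 \left(125 + 113\right)^{2} = 2 \cdot 238^{2} = 2 \cdot 56644 = 113288$)
$\left(s - 153419\right) \left(f{\left(-210,299 \right)} + N{\left(v{\left(-3,-14 \right)},472 \right)}\right) = \left(113288 - 153419\right) \left(-359 + \left(\left(-2\right) \left(-14\right) \left(-3\right)^{2} + 454 \cdot 472\right)\right) = - 40131 \left(-359 + \left(\left(-2\right) \left(-14\right) 9 + 214288\right)\right) = - 40131 \left(-359 + \left(252 + 214288\right)\right) = - 40131 \left(-359 + 214540\right) = \left(-40131\right) 214181 = -8595297711$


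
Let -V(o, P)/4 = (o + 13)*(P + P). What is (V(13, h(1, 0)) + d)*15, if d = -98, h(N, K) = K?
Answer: -1470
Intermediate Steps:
V(o, P) = -8*P*(13 + o) (V(o, P) = -4*(o + 13)*(P + P) = -4*(13 + o)*2*P = -8*P*(13 + o))
(V(13, h(1, 0)) + d)*15 = (-8*0*(13 + 13) - 98)*15 = (-8*0*26 - 98)*15 = (0 - 98)*15 = -98*15 = -1470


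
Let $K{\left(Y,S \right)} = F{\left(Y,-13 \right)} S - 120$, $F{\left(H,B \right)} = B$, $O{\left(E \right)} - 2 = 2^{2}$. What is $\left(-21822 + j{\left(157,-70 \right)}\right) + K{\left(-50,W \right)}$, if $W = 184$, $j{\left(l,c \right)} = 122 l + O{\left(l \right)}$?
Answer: $-5174$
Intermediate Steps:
$O{\left(E \right)} = 6$ ($O{\left(E \right)} = 2 + 2^{2} = 2 + 4 = 6$)
$j{\left(l,c \right)} = 6 + 122 l$ ($j{\left(l,c \right)} = 122 l + 6 = 6 + 122 l$)
$K{\left(Y,S \right)} = -120 - 13 S$ ($K{\left(Y,S \right)} = - 13 S - 120 = -120 - 13 S$)
$\left(-21822 + j{\left(157,-70 \right)}\right) + K{\left(-50,W \right)} = \left(-21822 + \left(6 + 122 \cdot 157\right)\right) - 2512 = \left(-21822 + \left(6 + 19154\right)\right) - 2512 = \left(-21822 + 19160\right) - 2512 = -2662 - 2512 = -5174$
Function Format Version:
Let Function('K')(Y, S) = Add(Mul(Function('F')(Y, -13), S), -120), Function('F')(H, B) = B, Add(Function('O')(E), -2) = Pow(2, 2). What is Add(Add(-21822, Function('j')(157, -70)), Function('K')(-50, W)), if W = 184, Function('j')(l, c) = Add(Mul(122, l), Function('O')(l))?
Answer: -5174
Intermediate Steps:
Function('O')(E) = 6 (Function('O')(E) = Add(2, Pow(2, 2)) = Add(2, 4) = 6)
Function('j')(l, c) = Add(6, Mul(122, l)) (Function('j')(l, c) = Add(Mul(122, l), 6) = Add(6, Mul(122, l)))
Function('K')(Y, S) = Add(-120, Mul(-13, S)) (Function('K')(Y, S) = Add(Mul(-13, S), -120) = Add(-120, Mul(-13, S)))
Add(Add(-21822, Function('j')(157, -70)), Function('K')(-50, W)) = Add(Add(-21822, Add(6, Mul(122, 157))), Add(-120, Mul(-13, 184))) = Add(Add(-21822, Add(6, 19154)), Add(-120, -2392)) = Add(Add(-21822, 19160), -2512) = Add(-2662, -2512) = -5174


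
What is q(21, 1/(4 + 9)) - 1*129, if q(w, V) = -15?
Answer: -144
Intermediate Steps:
q(21, 1/(4 + 9)) - 1*129 = -15 - 1*129 = -15 - 129 = -144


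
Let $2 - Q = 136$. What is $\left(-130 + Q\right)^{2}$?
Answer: $69696$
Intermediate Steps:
$Q = -134$ ($Q = 2 - 136 = -134$)
$\left(-130 + Q\right)^{2} = \left(-130 - 134\right)^{2} = \left(-264\right)^{2} = 69696$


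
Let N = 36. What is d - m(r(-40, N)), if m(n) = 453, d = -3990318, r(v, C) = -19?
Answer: -3990771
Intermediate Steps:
d - m(r(-40, N)) = -3990318 - 1*453 = -3990318 - 453 = -3990771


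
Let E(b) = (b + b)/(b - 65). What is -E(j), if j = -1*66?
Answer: -132/131 ≈ -1.0076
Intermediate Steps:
j = -66
E(b) = 2*b/(-65 + b) (E(b) = (2*b)/(-65 + b) = 2*b/(-65 + b))
-E(j) = -2*(-66)/(-65 - 66) = -2*(-66)/(-131) = -2*(-66)*(-1)/131 = -1*132/131 = -132/131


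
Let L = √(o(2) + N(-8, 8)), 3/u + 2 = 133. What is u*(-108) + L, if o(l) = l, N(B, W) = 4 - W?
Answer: -324/131 + I*√2 ≈ -2.4733 + 1.4142*I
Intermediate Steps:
u = 3/131 (u = 3/(-2 + 133) = 3/131 ≈ 0.022901)
L = I*√2 (L = √(2 + (4 - 1*8)) = √(2 + (4 - 8)) = √(2 - 4) = √(-2) = I*√2 ≈ 1.4142*I)
u*(-108) + L = (3/131)*(-108) + I*√2 = -324/131 + I*√2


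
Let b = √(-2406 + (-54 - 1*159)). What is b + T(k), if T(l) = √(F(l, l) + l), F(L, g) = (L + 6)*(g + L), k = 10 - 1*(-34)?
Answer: 2*√1111 + 3*I*√291 ≈ 66.663 + 51.176*I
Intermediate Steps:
k = 44 (k = 10 + 34 = 44)
F(L, g) = (6 + L)*(L + g)
T(l) = √(2*l² + 13*l) (T(l) = √((l² + 6*l + 6*l + l*l) + l) = √((l² + 6*l + 6*l + l²) + l) = √((2*l² + 12*l) + l) = √(2*l² + 13*l))
b = 3*I*√291 (b = √(-2406 + (-54 - 159)) = √(-2406 - 213) = √(-2619) = 3*I*√291 ≈ 51.176*I)
b + T(k) = 3*I*√291 + √(44*(13 + 2*44)) = 3*I*√291 + √(44*(13 + 88)) = 3*I*√291 + √(44*101) = 3*I*√291 + √4444 = 3*I*√291 + 2*√1111 = 2*√1111 + 3*I*√291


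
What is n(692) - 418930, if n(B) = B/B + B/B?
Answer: -418928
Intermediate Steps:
n(B) = 2 (n(B) = 1 + 1 = 2)
n(692) - 418930 = 2 - 418930 = -418928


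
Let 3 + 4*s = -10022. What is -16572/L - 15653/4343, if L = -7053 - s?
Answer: 3207673/78986141 ≈ 0.040611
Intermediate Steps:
s = -10025/4 (s = -¾ + (¼)*(-10022) = -¾ - 5011/2 = -10025/4 ≈ -2506.3)
L = -18187/4 (L = -7053 - 1*(-10025/4) = -7053 + 10025/4 = -18187/4 ≈ -4546.8)
-16572/L - 15653/4343 = -16572/(-18187/4) - 15653/4343 = -16572*(-4/18187) - 15653*1/4343 = 66288/18187 - 15653/4343 = 3207673/78986141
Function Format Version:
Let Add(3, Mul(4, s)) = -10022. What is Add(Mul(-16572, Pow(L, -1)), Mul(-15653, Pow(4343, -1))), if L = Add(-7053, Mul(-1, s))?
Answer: Rational(3207673, 78986141) ≈ 0.040611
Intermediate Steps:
s = Rational(-10025, 4) (s = Add(Rational(-3, 4), Mul(Rational(1, 4), -10022)) = Add(Rational(-3, 4), Rational(-5011, 2)) = Rational(-10025, 4) ≈ -2506.3)
L = Rational(-18187, 4) (L = Add(-7053, Mul(-1, Rational(-10025, 4))) = Add(-7053, Rational(10025, 4)) = Rational(-18187, 4) ≈ -4546.8)
Add(Mul(-16572, Pow(L, -1)), Mul(-15653, Pow(4343, -1))) = Add(Mul(-16572, Pow(Rational(-18187, 4), -1)), Mul(-15653, Pow(4343, -1))) = Add(Mul(-16572, Rational(-4, 18187)), Mul(-15653, Rational(1, 4343))) = Add(Rational(66288, 18187), Rational(-15653, 4343)) = Rational(3207673, 78986141)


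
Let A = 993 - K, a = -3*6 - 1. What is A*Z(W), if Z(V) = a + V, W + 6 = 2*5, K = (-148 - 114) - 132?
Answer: -20805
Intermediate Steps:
K = -394 (K = -262 - 132 = -394)
a = -19 (a = -18 - 1 = -19)
W = 4 (W = -6 + 2*5 = -6 + 10 = 4)
Z(V) = -19 + V
A = 1387 (A = 993 - 1*(-394) = 993 + 394 = 1387)
A*Z(W) = 1387*(-19 + 4) = 1387*(-15) = -20805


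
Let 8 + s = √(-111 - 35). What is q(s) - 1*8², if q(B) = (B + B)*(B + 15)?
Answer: -468 - 2*I*√146 ≈ -468.0 - 24.166*I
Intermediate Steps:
s = -8 + I*√146 (s = -8 + √(-111 - 35) = -8 + √(-146) = -8 + I*√146 ≈ -8.0 + 12.083*I)
q(B) = 2*B*(15 + B) (q(B) = (2*B)*(15 + B) = 2*B*(15 + B))
q(s) - 1*8² = 2*(-8 + I*√146)*(15 + (-8 + I*√146)) - 1*8² = 2*(-8 + I*√146)*(7 + I*√146) - 1*64 = 2*(-8 + I*√146)*(7 + I*√146) - 64 = -64 + 2*(-8 + I*√146)*(7 + I*√146)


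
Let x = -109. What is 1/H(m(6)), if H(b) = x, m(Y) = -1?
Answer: -1/109 ≈ -0.0091743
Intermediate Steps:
H(b) = -109
1/H(m(6)) = 1/(-109) = -1/109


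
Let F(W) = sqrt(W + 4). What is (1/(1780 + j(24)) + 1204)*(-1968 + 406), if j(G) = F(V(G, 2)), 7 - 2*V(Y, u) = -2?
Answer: -11917263836104/6336783 + 1562*sqrt(34)/6336783 ≈ -1.8806e+6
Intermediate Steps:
V(Y, u) = 9/2 (V(Y, u) = 7/2 - 1/2*(-2) = 7/2 + 1 = 9/2)
F(W) = sqrt(4 + W)
j(G) = sqrt(34)/2 (j(G) = sqrt(4 + 9/2) = sqrt(17/2) = sqrt(34)/2)
(1/(1780 + j(24)) + 1204)*(-1968 + 406) = (1/(1780 + sqrt(34)/2) + 1204)*(-1968 + 406) = (1204 + 1/(1780 + sqrt(34)/2))*(-1562) = -1880648 - 1562/(1780 + sqrt(34)/2)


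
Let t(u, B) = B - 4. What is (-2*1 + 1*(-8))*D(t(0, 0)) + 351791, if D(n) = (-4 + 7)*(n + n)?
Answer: 352031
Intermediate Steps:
t(u, B) = -4 + B
D(n) = 6*n (D(n) = 3*(2*n) = 6*n)
(-2*1 + 1*(-8))*D(t(0, 0)) + 351791 = (-2*1 + 1*(-8))*(6*(-4 + 0)) + 351791 = (-2 - 8)*(6*(-4)) + 351791 = -10*(-24) + 351791 = 240 + 351791 = 352031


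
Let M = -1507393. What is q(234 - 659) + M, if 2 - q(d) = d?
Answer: -1506966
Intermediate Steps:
q(d) = 2 - d
q(234 - 659) + M = (2 - (234 - 659)) - 1507393 = (2 - 1*(-425)) - 1507393 = (2 + 425) - 1507393 = 427 - 1507393 = -1506966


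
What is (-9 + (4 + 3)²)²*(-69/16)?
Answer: -6900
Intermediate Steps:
(-9 + (4 + 3)²)²*(-69/16) = (-9 + 7²)²*(-69*1/16) = (-9 + 49)²*(-69/16) = 40²*(-69/16) = 1600*(-69/16) = -6900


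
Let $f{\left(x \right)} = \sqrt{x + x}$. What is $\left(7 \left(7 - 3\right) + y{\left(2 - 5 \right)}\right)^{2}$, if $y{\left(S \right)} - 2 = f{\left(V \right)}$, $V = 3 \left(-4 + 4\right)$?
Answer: $900$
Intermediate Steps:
$V = 0$ ($V = 3 \cdot 0 = 0$)
$f{\left(x \right)} = \sqrt{2} \sqrt{x}$ ($f{\left(x \right)} = \sqrt{2 x} = \sqrt{2} \sqrt{x}$)
$y{\left(S \right)} = 2$ ($y{\left(S \right)} = 2 + \sqrt{2} \sqrt{0} = 2 + \sqrt{2} \cdot 0 = 2 + 0 = 2$)
$\left(7 \left(7 - 3\right) + y{\left(2 - 5 \right)}\right)^{2} = \left(7 \left(7 - 3\right) + 2\right)^{2} = \left(7 \cdot 4 + 2\right)^{2} = \left(28 + 2\right)^{2} = 30^{2} = 900$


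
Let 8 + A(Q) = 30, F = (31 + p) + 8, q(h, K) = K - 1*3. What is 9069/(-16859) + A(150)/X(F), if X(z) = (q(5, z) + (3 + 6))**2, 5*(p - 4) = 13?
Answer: -297198233/561101238 ≈ -0.52967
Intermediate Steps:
q(h, K) = -3 + K (q(h, K) = K - 3 = -3 + K)
p = 33/5 (p = 4 + (1/5)*13 = 4 + 13/5 = 33/5 ≈ 6.6000)
F = 228/5 (F = (31 + 33/5) + 8 = 188/5 + 8 = 228/5 ≈ 45.600)
X(z) = (6 + z)**2 (X(z) = ((-3 + z) + (3 + 6))**2 = ((-3 + z) + 9)**2 = (6 + z)**2)
A(Q) = 22 (A(Q) = -8 + 30 = 22)
9069/(-16859) + A(150)/X(F) = 9069/(-16859) + 22/((6 + 228/5)**2) = 9069*(-1/16859) + 22/((258/5)**2) = -9069/16859 + 22/(66564/25) = -9069/16859 + 22*(25/66564) = -9069/16859 + 275/33282 = -297198233/561101238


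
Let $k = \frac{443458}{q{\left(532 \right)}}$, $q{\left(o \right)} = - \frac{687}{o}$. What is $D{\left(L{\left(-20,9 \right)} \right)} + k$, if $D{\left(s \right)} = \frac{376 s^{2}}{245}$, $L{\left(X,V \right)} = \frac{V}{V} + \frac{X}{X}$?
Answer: $- \frac{57799282472}{168315} \approx -3.434 \cdot 10^{5}$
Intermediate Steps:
$L{\left(X,V \right)} = 2$ ($L{\left(X,V \right)} = 1 + 1 = 2$)
$D{\left(s \right)} = \frac{376 s^{2}}{245}$ ($D{\left(s \right)} = 376 s^{2} \cdot \frac{1}{245} = \frac{376 s^{2}}{245}$)
$k = - \frac{235919656}{687}$ ($k = \frac{443458}{\left(-687\right) \frac{1}{532}} = \frac{443458}{- \frac{687}{532}} = 443458 \left(- \frac{532}{687}\right) = - \frac{235919656}{687} \approx -3.4341 \cdot 10^{5}$)
$D{\left(L{\left(-20,9 \right)} \right)} + k = \frac{376 \cdot 2^{2}}{245} - \frac{235919656}{687} = \frac{376}{245} \cdot 4 - \frac{235919656}{687} = \frac{1504}{245} - \frac{235919656}{687} = - \frac{57799282472}{168315}$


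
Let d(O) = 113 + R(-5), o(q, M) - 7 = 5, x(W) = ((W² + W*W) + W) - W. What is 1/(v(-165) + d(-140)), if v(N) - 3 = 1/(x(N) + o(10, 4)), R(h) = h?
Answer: 54462/6045283 ≈ 0.0090090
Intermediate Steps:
x(W) = 2*W² (x(W) = ((W² + W²) + W) - W = (2*W² + W) - W = (W + 2*W²) - W = 2*W²)
o(q, M) = 12 (o(q, M) = 7 + 5 = 12)
d(O) = 108 (d(O) = 113 - 5 = 108)
v(N) = 3 + 1/(12 + 2*N²) (v(N) = 3 + 1/(2*N² + 12) = 3 + 1/(12 + 2*N²))
1/(v(-165) + d(-140)) = 1/((37 + 6*(-165)²)/(2*(6 + (-165)²)) + 108) = 1/((37 + 6*27225)/(2*(6 + 27225)) + 108) = 1/((½)*(37 + 163350)/27231 + 108) = 1/((½)*(1/27231)*163387 + 108) = 1/(163387/54462 + 108) = 1/(6045283/54462) = 54462/6045283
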